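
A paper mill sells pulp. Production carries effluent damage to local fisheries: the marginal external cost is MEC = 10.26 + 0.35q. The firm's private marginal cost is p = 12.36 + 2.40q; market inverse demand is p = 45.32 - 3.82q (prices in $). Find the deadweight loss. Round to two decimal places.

DWL = $11.17

Market equilibrium (private): 12.36 + 2.40q = 45.32 - 3.82q → q_m = 5.2990.
Social marginal cost = private MC + MEC = 22.62 + 2.75q.
Set SMC = demand: 22.62 + 2.75q = 45.32 - 3.82q → q* = 3.4551.
Height of the DWL triangle at q_m is SMC(q_m) − demand(q_m) = MEC(q_m) = 12.1147.
DWL = ½ × 1.8439 × 12.1147 = 11.1691.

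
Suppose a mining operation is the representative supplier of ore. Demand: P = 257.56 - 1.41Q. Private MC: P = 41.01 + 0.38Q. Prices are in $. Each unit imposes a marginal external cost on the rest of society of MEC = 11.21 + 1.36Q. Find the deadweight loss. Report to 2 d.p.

Market equilibrium (private): 41.01 + 0.38Q = 257.56 - 1.41Q → Q_m = 120.9777.
Social marginal cost = private MC + MEC = 52.22 + 1.74Q.
Set SMC = demand: 52.22 + 1.74Q = 257.56 - 1.41Q → Q* = 65.1873.
Between Q* and Q_m the wedge SMC − demand runs linearly from 0 to MEC(Q_m), so the loss is a triangle.
DWL = ½ × 55.7904 × 175.7396 = 4902.2913.

DWL = $4902.29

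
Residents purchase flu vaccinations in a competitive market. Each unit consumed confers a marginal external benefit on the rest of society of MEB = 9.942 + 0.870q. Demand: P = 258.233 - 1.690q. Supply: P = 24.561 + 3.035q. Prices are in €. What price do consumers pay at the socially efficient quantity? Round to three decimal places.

P = €151.435

Social marginal benefit = demand + MEB = 268.175 - 0.820q.
Set SMB = MC: 268.175 - 0.820q = 24.561 + 3.035q → q* = 63.1943.
Consumer price on the demand curve at q*: 258.233 − 1.690×63.1943 = 151.4346.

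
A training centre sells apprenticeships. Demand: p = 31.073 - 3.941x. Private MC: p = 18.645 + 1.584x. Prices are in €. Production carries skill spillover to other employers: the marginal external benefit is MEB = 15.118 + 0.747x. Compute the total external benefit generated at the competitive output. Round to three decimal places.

€35.896

Market equilibrium (private): 18.645 + 1.584x = 31.073 - 3.941x → x_m = 2.2494.
Total external benefit = ∫₀^{x_m} (15.118 + 0.747x) dx = 15.118×2.2494 + ½×0.747×2.2494² = 35.8963.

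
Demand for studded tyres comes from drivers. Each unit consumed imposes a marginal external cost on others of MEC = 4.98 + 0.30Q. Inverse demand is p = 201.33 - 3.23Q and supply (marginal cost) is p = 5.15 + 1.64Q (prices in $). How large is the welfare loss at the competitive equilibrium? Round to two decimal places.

Market equilibrium (private): 5.15 + 1.64Q = 201.33 - 3.23Q → Q_m = 40.2834.
Social marginal benefit = demand − MEC = 196.35 - 3.53Q.
Set SMB = MC: 196.35 - 3.53Q = 5.15 + 1.64Q → Q* = 36.9826.
The loss is the area between SMB and MC from Q* to Q_m; with linear curves that's a triangle of height MEC(Q_m).
DWL = ½ × 3.3008 × 17.0650 = 28.1641.

DWL = $28.16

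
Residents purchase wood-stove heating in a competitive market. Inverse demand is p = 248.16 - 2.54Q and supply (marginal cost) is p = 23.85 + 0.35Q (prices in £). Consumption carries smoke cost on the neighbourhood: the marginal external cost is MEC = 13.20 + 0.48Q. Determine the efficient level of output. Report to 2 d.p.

Q* = 62.64

Social marginal benefit = demand − MEC = 234.96 - 3.02Q.
Set SMB = MC: 234.96 - 3.02Q = 23.85 + 0.35Q → Q* = 62.6439.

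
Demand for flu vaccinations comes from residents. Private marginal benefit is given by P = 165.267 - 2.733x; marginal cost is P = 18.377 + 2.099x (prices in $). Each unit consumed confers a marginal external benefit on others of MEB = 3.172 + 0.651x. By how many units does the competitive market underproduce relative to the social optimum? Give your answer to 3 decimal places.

Market equilibrium (private): 18.377 + 2.099x = 165.267 - 2.733x → x_m = 30.3994.
Social marginal benefit = demand + MEB = 168.439 - 2.082x.
Set SMB = MC: 168.439 - 2.082x = 18.377 + 2.099x → x* = 35.8914.
Gap = |30.3994 − 35.8914| = 5.4920.

5.492 units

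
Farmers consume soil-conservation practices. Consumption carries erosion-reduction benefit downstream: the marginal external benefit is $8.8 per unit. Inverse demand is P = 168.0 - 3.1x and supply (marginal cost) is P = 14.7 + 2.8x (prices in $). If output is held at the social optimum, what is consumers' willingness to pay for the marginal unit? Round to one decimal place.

Social marginal benefit = demand + MEB = 176.8 - 3.1x.
Set SMB = MC: 176.8 - 3.1x = 14.7 + 2.8x → x* = 27.4746.
Consumer price on the demand curve at x*: 168.0 − 3.1×27.4746 = 82.8287.

P = $82.8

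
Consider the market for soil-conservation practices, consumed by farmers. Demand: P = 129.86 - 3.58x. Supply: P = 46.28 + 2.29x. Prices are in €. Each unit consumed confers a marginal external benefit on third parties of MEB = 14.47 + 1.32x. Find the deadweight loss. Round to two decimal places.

Market equilibrium (private): 46.28 + 2.29x = 129.86 - 3.58x → x_m = 14.2385.
Social marginal benefit = demand + MEB = 144.33 - 2.26x.
Set SMB = MC: 144.33 - 2.26x = 46.28 + 2.29x → x* = 21.5495.
The loss is the area between SMB and MC from x* to x_m; with linear curves that's a triangle of height MEB(x_m).
DWL = ½ × 7.3110 × 33.2648 = 121.5995.

DWL = €121.60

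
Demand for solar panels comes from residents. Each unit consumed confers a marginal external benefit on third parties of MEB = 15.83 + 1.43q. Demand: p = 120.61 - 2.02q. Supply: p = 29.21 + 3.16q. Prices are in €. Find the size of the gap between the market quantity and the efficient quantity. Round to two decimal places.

10.95 units

Market equilibrium (private): 29.21 + 3.16q = 120.61 - 2.02q → q_m = 17.6448.
Social marginal benefit = demand + MEB = 136.44 - 0.59q.
Set SMB = MC: 136.44 - 0.59q = 29.21 + 3.16q → q* = 28.5947.
Gap = |17.6448 − 28.5947| = 10.9499.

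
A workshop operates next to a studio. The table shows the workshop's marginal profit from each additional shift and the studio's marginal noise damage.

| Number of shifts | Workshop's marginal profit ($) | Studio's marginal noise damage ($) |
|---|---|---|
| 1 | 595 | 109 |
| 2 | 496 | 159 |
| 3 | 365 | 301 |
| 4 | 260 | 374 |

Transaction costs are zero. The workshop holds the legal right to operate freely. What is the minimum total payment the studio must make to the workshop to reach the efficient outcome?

Left alone the workshop would choose level 4 (marginal profit stays positive).
Efficient level: k* = 3 (marginal profit ≥ marginal noise damage through 3).
The studio must at least cover the workshop's forgone profit from cutting 4→3: 260 = 260.

$260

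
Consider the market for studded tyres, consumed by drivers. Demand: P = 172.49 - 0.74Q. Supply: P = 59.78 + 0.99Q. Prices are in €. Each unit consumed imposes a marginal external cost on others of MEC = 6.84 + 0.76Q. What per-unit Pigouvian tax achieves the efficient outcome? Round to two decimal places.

Social marginal benefit = demand − MEC = 165.65 - 1.50Q.
Set SMB = MC: 165.65 - 1.50Q = 59.78 + 0.99Q → Q* = 42.5181.
The Pigouvian tax equals MEC at Q*: 6.84 + 0.76×42.5181 = 39.1538.

tax = €39.15 per unit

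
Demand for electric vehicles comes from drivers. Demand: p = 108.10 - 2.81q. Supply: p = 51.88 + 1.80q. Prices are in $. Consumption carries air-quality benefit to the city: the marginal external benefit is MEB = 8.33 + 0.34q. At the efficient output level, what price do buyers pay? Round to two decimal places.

Social marginal benefit = demand + MEB = 116.43 - 2.47q.
Set SMB = MC: 116.43 - 2.47q = 51.88 + 1.80q → q* = 15.1171.
Consumer price on the demand curve at q*: 108.10 − 2.81×15.1171 = 65.6209.

P = $65.62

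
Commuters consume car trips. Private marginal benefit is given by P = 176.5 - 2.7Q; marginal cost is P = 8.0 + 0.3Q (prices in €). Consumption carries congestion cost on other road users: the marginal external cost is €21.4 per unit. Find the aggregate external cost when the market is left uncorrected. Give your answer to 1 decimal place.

Market equilibrium (private): 8.0 + 0.3Q = 176.5 - 2.7Q → Q_m = 56.1667.
Total external cost = MEC × Q_m = 21.4 × 56.1667 = 1201.9674.

€1202.0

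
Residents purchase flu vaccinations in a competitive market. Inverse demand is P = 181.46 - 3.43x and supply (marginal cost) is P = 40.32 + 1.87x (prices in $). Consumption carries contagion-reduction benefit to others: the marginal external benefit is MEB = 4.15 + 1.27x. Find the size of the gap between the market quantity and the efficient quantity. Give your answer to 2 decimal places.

9.42 units

Market equilibrium (private): 40.32 + 1.87x = 181.46 - 3.43x → x_m = 26.6302.
Social marginal benefit = demand + MEB = 185.61 - 2.16x.
Set SMB = MC: 185.61 - 2.16x = 40.32 + 1.87x → x* = 36.0521.
Gap = |26.6302 − 36.0521| = 9.4219.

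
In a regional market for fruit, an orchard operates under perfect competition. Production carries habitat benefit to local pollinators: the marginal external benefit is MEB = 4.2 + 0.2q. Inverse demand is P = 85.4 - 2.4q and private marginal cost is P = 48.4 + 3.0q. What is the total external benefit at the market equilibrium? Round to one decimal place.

33.5

Market equilibrium (private): 48.4 + 3.0q = 85.4 - 2.4q → q_m = 6.8519.
Total external benefit = ∫₀^{q_m} (4.2 + 0.2q) dq = 4.2×6.8519 + ½×0.2×6.8519² = 33.4728.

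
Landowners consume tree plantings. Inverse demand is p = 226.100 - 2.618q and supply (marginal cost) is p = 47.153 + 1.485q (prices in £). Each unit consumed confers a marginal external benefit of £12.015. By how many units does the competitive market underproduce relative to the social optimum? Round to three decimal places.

2.928 units

Market equilibrium (private): 47.153 + 1.485q = 226.100 - 2.618q → q_m = 43.6137.
Social marginal benefit = demand + MEB = 238.115 - 2.618q.
Set SMB = MC: 238.115 - 2.618q = 47.153 + 1.485q → q* = 46.5420.
Gap = |43.6137 − 46.5420| = 2.9283.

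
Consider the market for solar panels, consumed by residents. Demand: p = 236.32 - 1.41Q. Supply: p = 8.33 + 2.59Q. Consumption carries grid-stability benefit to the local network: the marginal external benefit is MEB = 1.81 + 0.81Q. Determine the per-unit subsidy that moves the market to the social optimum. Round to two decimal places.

Social marginal benefit = demand + MEB = 238.13 - 0.60Q.
Set SMB = MC: 238.13 - 0.60Q = 8.33 + 2.59Q → Q* = 72.0376.
The Pigouvian subsidy equals MEB at Q*: 1.81 + 0.81×72.0376 = 60.1605.

subsidy = 60.16 per unit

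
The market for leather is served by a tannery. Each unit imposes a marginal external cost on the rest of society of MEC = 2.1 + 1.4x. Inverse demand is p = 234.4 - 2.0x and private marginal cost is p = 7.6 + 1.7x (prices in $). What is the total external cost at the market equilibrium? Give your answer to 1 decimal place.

$2758.9

Market equilibrium (private): 7.6 + 1.7x = 234.4 - 2.0x → x_m = 61.2973.
Total external cost = ∫₀^{x_m} (2.1 + 1.4x) dx = 2.1×61.2973 + ½×1.4×61.2973² = 2758.8756.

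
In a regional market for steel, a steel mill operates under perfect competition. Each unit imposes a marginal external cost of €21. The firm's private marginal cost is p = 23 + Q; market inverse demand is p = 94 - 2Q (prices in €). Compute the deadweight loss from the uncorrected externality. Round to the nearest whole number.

DWL = €74

Market equilibrium (private): 23 + Q = 94 - 2Q → Q_m = 23.6667.
Social marginal cost = private MC + MEC = 44 + Q.
Set SMC = demand: 44 + Q = 94 - 2Q → Q* = 16.6667.
Height of the DWL triangle at Q_m is SMC(Q_m) − demand(Q_m) = MEC(Q_m) = 21.0000.
DWL = ½ × 7.0000 × 21.0000 = 73.5000.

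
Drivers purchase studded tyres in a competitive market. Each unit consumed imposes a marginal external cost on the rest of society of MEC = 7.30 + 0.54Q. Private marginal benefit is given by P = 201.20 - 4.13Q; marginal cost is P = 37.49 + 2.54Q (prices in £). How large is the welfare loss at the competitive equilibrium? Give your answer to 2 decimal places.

DWL = £29.30

Market equilibrium (private): 37.49 + 2.54Q = 201.20 - 4.13Q → Q_m = 24.5442.
Social marginal benefit = demand − MEC = 193.90 - 4.67Q.
Set SMB = MC: 193.90 - 4.67Q = 37.49 + 2.54Q → Q* = 21.6935.
The loss is the area between SMB and MC from Q* to Q_m; with linear curves that's a triangle of height MEC(Q_m).
DWL = ½ × 2.8507 × 20.5539 = 29.2965.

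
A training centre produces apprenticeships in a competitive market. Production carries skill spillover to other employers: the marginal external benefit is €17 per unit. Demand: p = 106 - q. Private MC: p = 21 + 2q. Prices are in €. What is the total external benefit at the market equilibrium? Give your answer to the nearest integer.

Market equilibrium (private): 21 + 2q = 106 - q → q_m = 28.3333.
Total external benefit = MEB × q_m = 17 × 28.3333 = 481.6661.

€482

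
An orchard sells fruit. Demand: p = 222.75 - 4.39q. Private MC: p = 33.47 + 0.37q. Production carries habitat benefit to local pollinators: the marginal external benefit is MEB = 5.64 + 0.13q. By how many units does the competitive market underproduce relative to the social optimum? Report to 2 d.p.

2.33 units

Market equilibrium (private): 33.47 + 0.37q = 222.75 - 4.39q → q_m = 39.7647.
Social marginal cost = private MC − MEB = 27.83 + 0.24q.
Set SMC = demand: 27.83 + 0.24q = 222.75 - 4.39q → q* = 42.0994.
Gap = |39.7647 − 42.0994| = 2.3347.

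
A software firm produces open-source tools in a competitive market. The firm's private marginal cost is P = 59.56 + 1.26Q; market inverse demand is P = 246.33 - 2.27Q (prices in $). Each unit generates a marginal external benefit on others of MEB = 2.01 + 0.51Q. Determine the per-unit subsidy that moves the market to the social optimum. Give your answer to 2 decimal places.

subsidy = $33.89 per unit

Social marginal cost = private MC − MEB = 57.55 + 0.75Q.
Set SMC = demand: 57.55 + 0.75Q = 246.33 - 2.27Q → Q* = 62.5099.
The Pigouvian subsidy equals MEB at Q*: 2.01 + 0.51×62.5099 = 33.8900.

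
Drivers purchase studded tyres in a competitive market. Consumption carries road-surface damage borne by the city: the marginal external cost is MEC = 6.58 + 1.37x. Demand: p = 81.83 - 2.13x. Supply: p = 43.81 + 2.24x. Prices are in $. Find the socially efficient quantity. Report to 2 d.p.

Social marginal benefit = demand − MEC = 75.25 - 3.50x.
Set SMB = MC: 75.25 - 3.50x = 43.81 + 2.24x → x* = 5.4774.

x* = 5.48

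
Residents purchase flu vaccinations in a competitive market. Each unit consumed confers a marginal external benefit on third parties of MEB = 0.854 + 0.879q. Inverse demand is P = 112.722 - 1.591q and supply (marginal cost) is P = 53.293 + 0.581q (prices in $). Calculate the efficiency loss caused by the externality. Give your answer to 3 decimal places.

Market equilibrium (private): 53.293 + 0.581q = 112.722 - 1.591q → q_m = 27.3614.
Social marginal benefit = demand + MEB = 113.576 - 0.712q.
Set SMB = MC: 113.576 - 0.712q = 53.293 + 0.581q → q* = 46.6226.
The welfare-loss triangle has base |q_m − q*| and height MEB(q_m) (the vertical gap between SMB and MC is zero at q* and MEB at q_m).
DWL = ½ × 19.2612 × 24.9047 = 239.8472.

DWL = $239.847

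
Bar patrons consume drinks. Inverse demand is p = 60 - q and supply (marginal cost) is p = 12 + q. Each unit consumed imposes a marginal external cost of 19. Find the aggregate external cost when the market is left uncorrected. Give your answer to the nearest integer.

456

Market equilibrium (private): 12 + q = 60 - q → q_m = 24.0000.
Total external cost = MEC × q_m = 19 × 24.0000 = 456.0000.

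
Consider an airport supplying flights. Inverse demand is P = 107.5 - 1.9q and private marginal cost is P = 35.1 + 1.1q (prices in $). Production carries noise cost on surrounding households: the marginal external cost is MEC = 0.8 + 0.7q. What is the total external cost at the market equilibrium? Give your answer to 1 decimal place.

$223.2

Market equilibrium (private): 35.1 + 1.1q = 107.5 - 1.9q → q_m = 24.1333.
Total external cost = ∫₀^{q_m} (0.8 + 0.7q) dq = 0.8×24.1333 + ½×0.7×24.1333² = 223.1523.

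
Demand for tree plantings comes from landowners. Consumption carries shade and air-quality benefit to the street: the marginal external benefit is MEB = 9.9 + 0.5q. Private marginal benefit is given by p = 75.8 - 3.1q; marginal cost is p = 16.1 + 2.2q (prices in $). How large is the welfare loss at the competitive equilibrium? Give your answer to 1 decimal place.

DWL = $25.1

Market equilibrium (private): 16.1 + 2.2q = 75.8 - 3.1q → q_m = 11.2642.
Social marginal benefit = demand + MEB = 85.7 - 2.6q.
Set SMB = MC: 85.7 - 2.6q = 16.1 + 2.2q → q* = 14.5000.
The welfare-loss triangle has base |q_m − q*| and height MEB(q_m) (the vertical gap between SMB and MC is zero at q* and MEB at q_m).
DWL = ½ × 3.2358 × 15.5321 = 25.1294.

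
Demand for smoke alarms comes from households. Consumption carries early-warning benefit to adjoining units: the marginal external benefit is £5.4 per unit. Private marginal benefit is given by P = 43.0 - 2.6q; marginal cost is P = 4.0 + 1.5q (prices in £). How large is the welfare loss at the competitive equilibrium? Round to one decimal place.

Market equilibrium (private): 4.0 + 1.5q = 43.0 - 2.6q → q_m = 9.5122.
Social marginal benefit = demand + MEB = 48.4 - 2.6q.
Set SMB = MC: 48.4 - 2.6q = 4.0 + 1.5q → q* = 10.8293.
The welfare-loss triangle has base |q_m − q*| and height MEB(q_m) (the vertical gap between SMB and MC is zero at q* and MEB at q_m).
DWL = ½ × 1.3171 × 5.4000 = 3.5562.

DWL = £3.6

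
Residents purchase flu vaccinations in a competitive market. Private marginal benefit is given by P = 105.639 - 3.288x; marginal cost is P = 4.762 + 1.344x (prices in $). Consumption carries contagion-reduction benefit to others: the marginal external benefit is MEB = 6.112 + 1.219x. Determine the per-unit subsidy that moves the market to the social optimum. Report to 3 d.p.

Social marginal benefit = demand + MEB = 111.751 - 2.069x.
Set SMB = MC: 111.751 - 2.069x = 4.762 + 1.344x → x* = 31.3475.
The Pigouvian subsidy equals MEB at x*: 6.112 + 1.219×31.3475 = 44.3246.

subsidy = $44.325 per unit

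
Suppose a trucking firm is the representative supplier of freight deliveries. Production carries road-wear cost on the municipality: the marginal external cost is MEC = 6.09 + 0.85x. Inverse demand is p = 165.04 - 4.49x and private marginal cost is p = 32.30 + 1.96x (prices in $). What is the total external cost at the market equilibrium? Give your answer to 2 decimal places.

Market equilibrium (private): 32.30 + 1.96x = 165.04 - 4.49x → x_m = 20.5798.
Total external cost = ∫₀^{x_m} (6.09 + 0.85x) dx = 6.09×20.5798 + ½×0.85×20.5798² = 305.3305.

$305.33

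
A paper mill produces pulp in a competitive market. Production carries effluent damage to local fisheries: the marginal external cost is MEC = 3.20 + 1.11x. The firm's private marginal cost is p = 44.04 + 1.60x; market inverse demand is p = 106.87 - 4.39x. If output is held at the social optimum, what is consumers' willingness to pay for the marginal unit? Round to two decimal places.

Social marginal cost = private MC + MEC = 47.24 + 2.71x.
Set SMC = demand: 47.24 + 2.71x = 106.87 - 4.39x → x* = 8.3986.
Consumer price on the demand curve at x*: 106.87 − 4.39×8.3986 = 70.0001.

P = 70.00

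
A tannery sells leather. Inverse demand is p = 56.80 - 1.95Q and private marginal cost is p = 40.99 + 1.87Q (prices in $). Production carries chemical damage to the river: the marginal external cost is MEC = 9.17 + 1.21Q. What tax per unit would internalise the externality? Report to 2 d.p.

Social marginal cost = private MC + MEC = 50.16 + 3.08Q.
Set SMC = demand: 50.16 + 3.08Q = 56.80 - 1.95Q → Q* = 1.3201.
The Pigouvian tax equals MEC at Q*: 9.17 + 1.21×1.3201 = 10.7673.

tax = $10.77 per unit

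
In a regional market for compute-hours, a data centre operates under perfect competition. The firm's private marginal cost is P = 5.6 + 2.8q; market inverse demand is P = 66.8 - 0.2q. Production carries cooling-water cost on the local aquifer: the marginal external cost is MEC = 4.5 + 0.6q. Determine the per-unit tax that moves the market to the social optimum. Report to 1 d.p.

tax = 14.0 per unit

Social marginal cost = private MC + MEC = 10.1 + 3.4q.
Set SMC = demand: 10.1 + 3.4q = 66.8 - 0.2q → q* = 15.7500.
The Pigouvian tax equals MEC at q*: 4.5 + 0.6×15.7500 = 13.9500.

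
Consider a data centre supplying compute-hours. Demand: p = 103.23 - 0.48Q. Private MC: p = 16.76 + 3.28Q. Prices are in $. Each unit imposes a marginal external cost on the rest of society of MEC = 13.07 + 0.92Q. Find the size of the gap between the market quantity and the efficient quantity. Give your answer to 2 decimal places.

7.31 units

Market equilibrium (private): 16.76 + 3.28Q = 103.23 - 0.48Q → Q_m = 22.9973.
Social marginal cost = private MC + MEC = 29.83 + 4.20Q.
Set SMC = demand: 29.83 + 4.20Q = 103.23 - 0.48Q → Q* = 15.6838.
Gap = |22.9973 − 15.6838| = 7.3135.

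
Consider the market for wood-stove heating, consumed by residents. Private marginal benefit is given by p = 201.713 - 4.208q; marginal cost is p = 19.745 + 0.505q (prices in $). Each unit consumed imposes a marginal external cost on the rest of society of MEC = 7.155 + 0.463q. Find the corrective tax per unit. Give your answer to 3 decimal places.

tax = $22.792 per unit

Social marginal benefit = demand − MEC = 194.558 - 4.671q.
Set SMB = MC: 194.558 - 4.671q = 19.745 + 0.505q → q* = 33.7738.
The Pigouvian tax equals MEC at q*: 7.155 + 0.463×33.7738 = 22.7923.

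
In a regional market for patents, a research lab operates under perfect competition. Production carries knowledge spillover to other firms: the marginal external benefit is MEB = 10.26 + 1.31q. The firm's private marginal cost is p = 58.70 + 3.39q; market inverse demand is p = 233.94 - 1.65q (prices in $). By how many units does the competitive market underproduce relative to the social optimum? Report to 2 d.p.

14.96 units

Market equilibrium (private): 58.70 + 3.39q = 233.94 - 1.65q → q_m = 34.7698.
Social marginal cost = private MC − MEB = 48.44 + 2.08q.
Set SMC = demand: 48.44 + 2.08q = 233.94 - 1.65q → q* = 49.7319.
Gap = |34.7698 − 49.7319| = 14.9621.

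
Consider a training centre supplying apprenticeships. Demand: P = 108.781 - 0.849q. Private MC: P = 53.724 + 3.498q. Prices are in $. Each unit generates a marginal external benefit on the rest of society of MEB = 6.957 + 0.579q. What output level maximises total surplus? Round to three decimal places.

Social marginal cost = private MC − MEB = 46.767 + 2.919q.
Set SMC = demand: 46.767 + 2.919q = 108.781 - 0.849q → q* = 16.4581.

q* = 16.458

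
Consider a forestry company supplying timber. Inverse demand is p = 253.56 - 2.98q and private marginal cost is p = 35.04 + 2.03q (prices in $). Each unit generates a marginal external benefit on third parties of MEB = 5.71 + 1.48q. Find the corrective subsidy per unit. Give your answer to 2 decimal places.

subsidy = $99.72 per unit

Social marginal cost = private MC − MEB = 29.33 + 0.55q.
Set SMC = demand: 29.33 + 0.55q = 253.56 - 2.98q → q* = 63.5212.
The Pigouvian subsidy equals MEB at q*: 5.71 + 1.48×63.5212 = 99.7214.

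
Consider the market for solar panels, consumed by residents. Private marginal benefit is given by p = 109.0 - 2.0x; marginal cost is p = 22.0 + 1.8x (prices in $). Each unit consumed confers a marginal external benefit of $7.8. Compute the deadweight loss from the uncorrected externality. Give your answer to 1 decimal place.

DWL = $8.0

Market equilibrium (private): 22.0 + 1.8x = 109.0 - 2.0x → x_m = 22.8947.
Social marginal benefit = demand + MEB = 116.8 - 2.0x.
Set SMB = MC: 116.8 - 2.0x = 22.0 + 1.8x → x* = 24.9474.
Height of the DWL triangle at x_m is SMB(x_m) − MC(x_m) = MEB(x_m) = 7.8000.
DWL = ½ × 2.0527 × 7.8000 = 8.0055.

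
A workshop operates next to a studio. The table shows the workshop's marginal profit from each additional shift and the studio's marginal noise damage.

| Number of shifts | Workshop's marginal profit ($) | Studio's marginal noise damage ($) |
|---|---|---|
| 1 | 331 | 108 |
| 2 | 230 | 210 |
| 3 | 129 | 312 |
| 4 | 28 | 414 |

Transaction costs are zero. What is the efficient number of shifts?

Bargaining reaches the level where marginal profit last exceeds marginal noise damage.
That holds through level 2 (230 ≥ 210) but not at 3 (129 < 312).

2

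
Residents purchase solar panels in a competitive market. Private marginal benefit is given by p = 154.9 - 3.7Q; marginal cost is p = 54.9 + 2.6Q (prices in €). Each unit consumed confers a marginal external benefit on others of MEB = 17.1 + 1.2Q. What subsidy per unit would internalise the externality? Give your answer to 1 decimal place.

subsidy = €44.7 per unit

Social marginal benefit = demand + MEB = 172.0 - 2.5Q.
Set SMB = MC: 172.0 - 2.5Q = 54.9 + 2.6Q → Q* = 22.9608.
The Pigouvian subsidy equals MEB at Q*: 17.1 + 1.2×22.9608 = 44.6530.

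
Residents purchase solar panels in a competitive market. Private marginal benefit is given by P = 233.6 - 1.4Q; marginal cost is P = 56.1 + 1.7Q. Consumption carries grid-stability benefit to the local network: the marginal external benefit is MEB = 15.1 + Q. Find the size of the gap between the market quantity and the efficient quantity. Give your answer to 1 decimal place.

Market equilibrium (private): 56.1 + 1.7Q = 233.6 - 1.4Q → Q_m = 57.2581.
Social marginal benefit = demand + MEB = 248.7 - 0.4Q.
Set SMB = MC: 248.7 - 0.4Q = 56.1 + 1.7Q → Q* = 91.7143.
Gap = |57.2581 − 91.7143| = 34.4562.

34.5 units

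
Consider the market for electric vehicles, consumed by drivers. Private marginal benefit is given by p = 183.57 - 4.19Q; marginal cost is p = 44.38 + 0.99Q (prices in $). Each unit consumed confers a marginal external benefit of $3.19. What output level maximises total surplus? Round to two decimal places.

Q* = 27.49

Social marginal benefit = demand + MEB = 186.76 - 4.19Q.
Set SMB = MC: 186.76 - 4.19Q = 44.38 + 0.99Q → Q* = 27.4865.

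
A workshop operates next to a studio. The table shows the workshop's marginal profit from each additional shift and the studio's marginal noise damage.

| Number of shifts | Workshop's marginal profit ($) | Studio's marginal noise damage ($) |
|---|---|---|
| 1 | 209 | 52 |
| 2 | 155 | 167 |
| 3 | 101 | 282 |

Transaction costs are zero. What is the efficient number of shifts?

1

Bargaining reaches the level where marginal profit last exceeds marginal noise damage.
That holds through level 1 (209 ≥ 52) but not at 2 (155 < 167).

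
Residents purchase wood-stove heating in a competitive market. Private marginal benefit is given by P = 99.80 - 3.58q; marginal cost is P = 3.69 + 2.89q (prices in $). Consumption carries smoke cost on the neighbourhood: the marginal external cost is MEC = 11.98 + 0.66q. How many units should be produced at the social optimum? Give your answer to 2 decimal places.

q* = 11.80

Social marginal benefit = demand − MEC = 87.82 - 4.24q.
Set SMB = MC: 87.82 - 4.24q = 3.69 + 2.89q → q* = 11.7994.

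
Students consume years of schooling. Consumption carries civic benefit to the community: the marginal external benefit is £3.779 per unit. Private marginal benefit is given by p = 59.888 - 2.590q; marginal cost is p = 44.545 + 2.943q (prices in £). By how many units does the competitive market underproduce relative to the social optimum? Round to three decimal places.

Market equilibrium (private): 44.545 + 2.943q = 59.888 - 2.590q → q_m = 2.7730.
Social marginal benefit = demand + MEB = 63.667 - 2.590q.
Set SMB = MC: 63.667 - 2.590q = 44.545 + 2.943q → q* = 3.4560.
Gap = |2.7730 − 3.4560| = 0.6830.

0.683 units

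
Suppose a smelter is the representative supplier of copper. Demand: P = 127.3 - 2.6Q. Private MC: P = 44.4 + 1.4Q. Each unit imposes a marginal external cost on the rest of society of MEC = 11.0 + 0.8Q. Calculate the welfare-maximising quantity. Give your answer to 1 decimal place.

Q* = 15.0

Social marginal cost = private MC + MEC = 55.4 + 2.2Q.
Set SMC = demand: 55.4 + 2.2Q = 127.3 - 2.6Q → Q* = 14.9792.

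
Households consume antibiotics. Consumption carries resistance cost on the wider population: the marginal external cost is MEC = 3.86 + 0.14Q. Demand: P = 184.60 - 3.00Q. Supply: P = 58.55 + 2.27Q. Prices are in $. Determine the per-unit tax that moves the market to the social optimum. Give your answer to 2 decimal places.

Social marginal benefit = demand − MEC = 180.74 - 3.14Q.
Set SMB = MC: 180.74 - 3.14Q = 58.55 + 2.27Q → Q* = 22.5860.
The Pigouvian tax equals MEC at Q*: 3.86 + 0.14×22.5860 = 7.0220.

tax = $7.02 per unit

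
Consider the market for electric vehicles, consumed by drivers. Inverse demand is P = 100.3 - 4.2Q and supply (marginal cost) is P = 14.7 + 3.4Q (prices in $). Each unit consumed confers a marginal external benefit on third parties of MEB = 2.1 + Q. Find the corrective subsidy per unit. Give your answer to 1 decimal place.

subsidy = $15.4 per unit

Social marginal benefit = demand + MEB = 102.4 - 3.2Q.
Set SMB = MC: 102.4 - 3.2Q = 14.7 + 3.4Q → Q* = 13.2879.
The Pigouvian subsidy equals MEB at Q*: 2.1 + 1.0×13.2879 = 15.3879.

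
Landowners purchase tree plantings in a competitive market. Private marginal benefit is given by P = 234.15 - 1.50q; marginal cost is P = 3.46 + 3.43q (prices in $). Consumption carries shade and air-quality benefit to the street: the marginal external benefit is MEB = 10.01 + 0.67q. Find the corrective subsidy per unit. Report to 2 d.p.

Social marginal benefit = demand + MEB = 244.16 - 0.83q.
Set SMB = MC: 244.16 - 0.83q = 3.46 + 3.43q → q* = 56.5023.
The Pigouvian subsidy equals MEB at q*: 10.01 + 0.67×56.5023 = 47.8665.

subsidy = $47.87 per unit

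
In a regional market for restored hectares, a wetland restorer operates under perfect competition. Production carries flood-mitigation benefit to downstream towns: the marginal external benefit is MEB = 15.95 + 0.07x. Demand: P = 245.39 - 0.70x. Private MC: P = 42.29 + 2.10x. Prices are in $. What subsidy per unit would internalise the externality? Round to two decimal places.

subsidy = $21.57 per unit

Social marginal cost = private MC − MEB = 26.34 + 2.03x.
Set SMC = demand: 26.34 + 2.03x = 245.39 - 0.70x → x* = 80.2381.
The Pigouvian subsidy equals MEB at x*: 15.95 + 0.07×80.2381 = 21.5667.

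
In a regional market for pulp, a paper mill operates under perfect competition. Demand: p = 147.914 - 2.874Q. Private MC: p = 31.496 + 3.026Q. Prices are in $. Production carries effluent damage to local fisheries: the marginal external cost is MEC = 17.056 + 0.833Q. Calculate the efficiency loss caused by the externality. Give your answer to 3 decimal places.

Market equilibrium (private): 31.496 + 3.026Q = 147.914 - 2.874Q → Q_m = 19.7319.
Social marginal cost = private MC + MEC = 48.552 + 3.859Q.
Set SMC = demand: 48.552 + 3.859Q = 147.914 - 2.874Q → Q* = 14.7575.
Between Q* and Q_m the wedge SMC − demand runs linearly from 0 to MEC(Q_m), so the loss is a triangle.
DWL = ½ × 4.9744 × 33.4926 = 83.3028.

DWL = $83.303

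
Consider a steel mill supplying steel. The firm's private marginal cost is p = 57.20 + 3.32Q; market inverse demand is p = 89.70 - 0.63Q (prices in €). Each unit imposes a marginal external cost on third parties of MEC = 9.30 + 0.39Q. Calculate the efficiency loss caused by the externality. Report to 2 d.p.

DWL = €18.03

Market equilibrium (private): 57.20 + 3.32Q = 89.70 - 0.63Q → Q_m = 8.2278.
Social marginal cost = private MC + MEC = 66.50 + 3.71Q.
Set SMC = demand: 66.50 + 3.71Q = 89.70 - 0.63Q → Q* = 5.3456.
The welfare-loss triangle has base |Q_m − Q*| and height MEC(Q_m) (the vertical gap between SMC and demand is zero at Q* and MEC at Q_m).
DWL = ½ × 2.8822 × 12.5089 = 18.0266.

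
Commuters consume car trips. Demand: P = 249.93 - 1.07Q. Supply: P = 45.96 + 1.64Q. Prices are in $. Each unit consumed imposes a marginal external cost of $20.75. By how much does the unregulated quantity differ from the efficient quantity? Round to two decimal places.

7.66 units

Market equilibrium (private): 45.96 + 1.64Q = 249.93 - 1.07Q → Q_m = 75.2657.
Social marginal benefit = demand − MEC = 229.18 - 1.07Q.
Set SMB = MC: 229.18 - 1.07Q = 45.96 + 1.64Q → Q* = 67.6089.
Gap = |75.2657 − 67.6089| = 7.6568.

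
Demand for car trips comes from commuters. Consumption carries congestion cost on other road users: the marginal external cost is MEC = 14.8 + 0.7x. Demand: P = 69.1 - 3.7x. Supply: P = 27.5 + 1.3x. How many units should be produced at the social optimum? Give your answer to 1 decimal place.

Social marginal benefit = demand − MEC = 54.3 - 4.4x.
Set SMB = MC: 54.3 - 4.4x = 27.5 + 1.3x → x* = 4.7018.

x* = 4.7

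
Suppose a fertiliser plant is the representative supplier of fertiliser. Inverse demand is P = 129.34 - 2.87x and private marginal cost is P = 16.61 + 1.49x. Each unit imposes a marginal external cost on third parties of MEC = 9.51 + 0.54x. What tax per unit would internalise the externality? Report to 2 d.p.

Social marginal cost = private MC + MEC = 26.12 + 2.03x.
Set SMC = demand: 26.12 + 2.03x = 129.34 - 2.87x → x* = 21.0653.
The Pigouvian tax equals MEC at x*: 9.51 + 0.54×21.0653 = 20.8853.

tax = 20.89 per unit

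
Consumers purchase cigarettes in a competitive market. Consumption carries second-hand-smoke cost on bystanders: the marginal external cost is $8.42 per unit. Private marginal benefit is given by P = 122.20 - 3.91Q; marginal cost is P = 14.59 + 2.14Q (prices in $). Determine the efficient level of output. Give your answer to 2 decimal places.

Social marginal benefit = demand − MEC = 113.78 - 3.91Q.
Set SMB = MC: 113.78 - 3.91Q = 14.59 + 2.14Q → Q* = 16.3950.

Q* = 16.40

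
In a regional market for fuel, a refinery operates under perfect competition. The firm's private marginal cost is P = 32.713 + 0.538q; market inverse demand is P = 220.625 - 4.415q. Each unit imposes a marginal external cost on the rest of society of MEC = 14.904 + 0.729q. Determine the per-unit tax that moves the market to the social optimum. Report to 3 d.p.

tax = 37.101 per unit

Social marginal cost = private MC + MEC = 47.617 + 1.267q.
Set SMC = demand: 47.617 + 1.267q = 220.625 - 4.415q → q* = 30.4484.
The Pigouvian tax equals MEC at q*: 14.904 + 0.729×30.4484 = 37.1009.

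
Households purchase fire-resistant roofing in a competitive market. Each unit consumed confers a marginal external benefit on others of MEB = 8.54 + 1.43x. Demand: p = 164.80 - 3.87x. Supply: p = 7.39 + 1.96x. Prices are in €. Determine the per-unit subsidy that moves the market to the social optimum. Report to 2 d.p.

Social marginal benefit = demand + MEB = 173.34 - 2.44x.
Set SMB = MC: 173.34 - 2.44x = 7.39 + 1.96x → x* = 37.7159.
The Pigouvian subsidy equals MEB at x*: 8.54 + 1.43×37.7159 = 62.4737.

subsidy = €62.47 per unit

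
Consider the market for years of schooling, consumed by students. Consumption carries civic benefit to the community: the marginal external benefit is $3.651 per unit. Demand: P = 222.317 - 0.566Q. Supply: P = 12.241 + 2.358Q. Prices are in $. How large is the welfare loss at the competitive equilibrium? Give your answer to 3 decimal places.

Market equilibrium (private): 12.241 + 2.358Q = 222.317 - 0.566Q → Q_m = 71.8454.
Social marginal benefit = demand + MEB = 225.968 - 0.566Q.
Set SMB = MC: 225.968 - 0.566Q = 12.241 + 2.358Q → Q* = 73.0940.
The loss is the area between SMB and MC from Q* to Q_m; with linear curves that's a triangle of height MEB(Q_m).
DWL = ½ × 1.2486 × 3.6510 = 2.2793.

DWL = $2.279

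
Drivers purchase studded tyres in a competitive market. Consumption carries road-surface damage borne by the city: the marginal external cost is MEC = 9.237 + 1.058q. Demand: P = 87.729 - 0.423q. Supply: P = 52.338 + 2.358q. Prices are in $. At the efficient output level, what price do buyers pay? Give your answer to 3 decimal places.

P = $84.847

Social marginal benefit = demand − MEC = 78.492 - 1.481q.
Set SMB = MC: 78.492 - 1.481q = 52.338 + 2.358q → q* = 6.8127.
Consumer price on the demand curve at q*: 87.729 − 0.423×6.8127 = 84.8472.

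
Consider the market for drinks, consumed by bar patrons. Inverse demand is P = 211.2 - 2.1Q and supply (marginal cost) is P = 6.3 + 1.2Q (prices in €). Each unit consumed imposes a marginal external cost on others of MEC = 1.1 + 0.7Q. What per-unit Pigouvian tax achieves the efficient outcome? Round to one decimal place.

tax = €36.8 per unit

Social marginal benefit = demand − MEC = 210.1 - 2.8Q.
Set SMB = MC: 210.1 - 2.8Q = 6.3 + 1.2Q → Q* = 50.9500.
The Pigouvian tax equals MEC at Q*: 1.1 + 0.7×50.9500 = 36.7650.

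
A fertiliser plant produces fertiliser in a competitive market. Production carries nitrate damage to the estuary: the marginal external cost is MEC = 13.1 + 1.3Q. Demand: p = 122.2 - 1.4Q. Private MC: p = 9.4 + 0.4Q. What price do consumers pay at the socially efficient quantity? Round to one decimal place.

Social marginal cost = private MC + MEC = 22.5 + 1.7Q.
Set SMC = demand: 22.5 + 1.7Q = 122.2 - 1.4Q → Q* = 32.1613.
Consumer price on the demand curve at Q*: 122.2 − 1.4×32.1613 = 77.1742.

P = 77.2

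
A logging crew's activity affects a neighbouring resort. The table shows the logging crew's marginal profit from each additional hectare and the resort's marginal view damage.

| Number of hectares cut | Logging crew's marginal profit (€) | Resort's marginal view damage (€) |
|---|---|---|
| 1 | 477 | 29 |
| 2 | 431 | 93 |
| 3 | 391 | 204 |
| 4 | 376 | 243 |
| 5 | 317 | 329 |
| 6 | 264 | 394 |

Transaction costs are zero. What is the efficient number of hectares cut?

Bargaining reaches the level where marginal profit last exceeds marginal view damage.
That holds through level 4 (376 ≥ 243) but not at 5 (317 < 329).

4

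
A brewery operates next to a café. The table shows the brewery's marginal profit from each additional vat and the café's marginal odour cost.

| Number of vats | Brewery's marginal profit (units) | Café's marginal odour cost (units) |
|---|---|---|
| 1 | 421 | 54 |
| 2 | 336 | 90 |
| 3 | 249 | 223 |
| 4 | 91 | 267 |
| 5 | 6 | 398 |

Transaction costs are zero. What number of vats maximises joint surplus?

3

Bargaining reaches the level where marginal profit last exceeds marginal odour cost.
That holds through level 3 (249 ≥ 223) but not at 4 (91 < 267).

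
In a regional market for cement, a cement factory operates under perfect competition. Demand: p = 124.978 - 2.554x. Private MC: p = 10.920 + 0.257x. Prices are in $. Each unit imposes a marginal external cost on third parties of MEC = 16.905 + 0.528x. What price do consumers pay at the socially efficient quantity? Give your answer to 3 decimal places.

Social marginal cost = private MC + MEC = 27.825 + 0.785x.
Set SMC = demand: 27.825 + 0.785x = 124.978 - 2.554x → x* = 29.0964.
Consumer price on the demand curve at x*: 124.978 − 2.554×29.0964 = 50.6658.

P = $50.666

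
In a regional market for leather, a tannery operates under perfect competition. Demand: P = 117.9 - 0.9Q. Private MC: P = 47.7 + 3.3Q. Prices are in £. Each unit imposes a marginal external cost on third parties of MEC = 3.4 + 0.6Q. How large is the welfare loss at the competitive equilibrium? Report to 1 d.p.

DWL = £18.8

Market equilibrium (private): 47.7 + 3.3Q = 117.9 - 0.9Q → Q_m = 16.7143.
Social marginal cost = private MC + MEC = 51.1 + 3.9Q.
Set SMC = demand: 51.1 + 3.9Q = 117.9 - 0.9Q → Q* = 13.9167.
Height of the DWL triangle at Q_m is SMC(Q_m) − demand(Q_m) = MEC(Q_m) = 13.4286.
DWL = ½ × 2.7976 × 13.4286 = 18.7839.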